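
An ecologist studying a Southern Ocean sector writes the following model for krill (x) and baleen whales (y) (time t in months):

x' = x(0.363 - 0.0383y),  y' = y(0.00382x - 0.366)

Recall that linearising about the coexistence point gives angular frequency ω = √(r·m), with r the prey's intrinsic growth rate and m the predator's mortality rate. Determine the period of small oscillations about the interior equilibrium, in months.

Here r = 0.363 and m = 0.366, so r·m = 0.133.
ω = √0.133 = 0.364 per month, hence T = 2π/ω ≈ 17.2 months.

T ≈ 17.2 months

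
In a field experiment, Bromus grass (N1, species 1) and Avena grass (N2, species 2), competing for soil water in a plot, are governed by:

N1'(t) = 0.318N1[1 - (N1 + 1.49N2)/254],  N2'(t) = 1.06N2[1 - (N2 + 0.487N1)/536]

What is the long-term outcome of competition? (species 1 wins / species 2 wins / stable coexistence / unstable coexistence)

species 2 excludes species 1

Compare the nullcline intercepts: K1/α12 = 254/1.49 = 170 < K2 = 536; K2/α21 = 536/0.487 = 1100 > K1 = 254.
Since the inequalities point opposite ways, species 2 can invade but species 1 cannot.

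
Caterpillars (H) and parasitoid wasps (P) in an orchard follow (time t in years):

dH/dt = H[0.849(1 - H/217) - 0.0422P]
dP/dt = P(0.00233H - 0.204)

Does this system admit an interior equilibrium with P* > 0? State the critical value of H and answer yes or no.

Threshold H = 87.6; K > 87.6, so yes, the predator persists.

The predator equation gives dP/dt > 0 only when H > 0.204/0.00233 = 87.6.
Without the predator, H → K = 217. Since 217 > 87.6, the predator can invade and persist.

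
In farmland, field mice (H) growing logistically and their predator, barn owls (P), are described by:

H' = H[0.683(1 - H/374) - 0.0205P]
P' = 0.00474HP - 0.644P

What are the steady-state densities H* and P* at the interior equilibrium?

From dP/dt = 0 with P > 0: 0.00474H* = 0.644, so H* = 136.
Substitute into dH/dt = 0: 0.683(1 - 136/374) = 0.0205P*.
The bracket is 0.637, giving P* = 0.435/0.0205 = 21.2.

H* ≈ 136, P* ≈ 21.2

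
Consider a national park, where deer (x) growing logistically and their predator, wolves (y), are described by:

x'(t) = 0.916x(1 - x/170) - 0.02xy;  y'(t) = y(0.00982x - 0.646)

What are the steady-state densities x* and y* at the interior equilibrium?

From dy/dt = 0 with y > 0: 0.00982x* = 0.646, so x* = 65.8.
Substitute into dx/dt = 0: 0.916(1 - 65.8/170) = 0.02y*.
The bracket is 0.613, giving y* = 0.562/0.02 = 28.1.

x* ≈ 65.8, y* ≈ 28.1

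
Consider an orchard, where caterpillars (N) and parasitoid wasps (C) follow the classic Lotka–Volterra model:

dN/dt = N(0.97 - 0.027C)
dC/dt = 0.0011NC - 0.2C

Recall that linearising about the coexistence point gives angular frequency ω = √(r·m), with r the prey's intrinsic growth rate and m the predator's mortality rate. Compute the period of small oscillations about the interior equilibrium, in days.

Here r = 0.97 and m = 0.2, so r·m = 0.194.
ω = √0.194 = 0.44 per day, hence T = 2π/ω ≈ 14.3 days.

T ≈ 14.3 days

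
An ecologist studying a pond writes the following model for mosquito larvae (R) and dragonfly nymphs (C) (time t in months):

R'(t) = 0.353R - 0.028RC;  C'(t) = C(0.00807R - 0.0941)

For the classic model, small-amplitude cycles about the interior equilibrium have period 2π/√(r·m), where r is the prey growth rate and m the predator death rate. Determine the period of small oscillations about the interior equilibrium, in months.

Here r = 0.353 and m = 0.0941, so r·m = 0.0332.
ω = √0.0332 = 0.182 per month, hence T = 2π/ω ≈ 34.5 months.

T ≈ 34.5 months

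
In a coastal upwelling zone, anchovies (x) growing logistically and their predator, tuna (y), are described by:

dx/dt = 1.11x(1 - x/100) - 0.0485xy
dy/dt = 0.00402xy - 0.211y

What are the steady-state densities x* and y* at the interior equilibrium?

From dy/dt = 0 with y > 0: 0.00402x* = 0.211, so x* = 52.5.
Substitute into dx/dt = 0: 1.11(1 - 52.5/100) = 0.0485y*.
The bracket is 0.475, giving y* = 0.527/0.0485 = 10.9.

x* ≈ 52.5, y* ≈ 10.9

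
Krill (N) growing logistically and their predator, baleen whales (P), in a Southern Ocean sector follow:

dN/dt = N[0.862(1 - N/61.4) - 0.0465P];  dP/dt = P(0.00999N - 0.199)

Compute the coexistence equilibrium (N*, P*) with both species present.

From dP/dt = 0 with P > 0: 0.00999N* = 0.199, so N* = 19.9.
Substitute into dN/dt = 0: 0.862(1 - 19.9/61.4) = 0.0465P*.
The bracket is 0.676, giving P* = 0.582/0.0465 = 12.5.

N* ≈ 19.9, P* ≈ 12.5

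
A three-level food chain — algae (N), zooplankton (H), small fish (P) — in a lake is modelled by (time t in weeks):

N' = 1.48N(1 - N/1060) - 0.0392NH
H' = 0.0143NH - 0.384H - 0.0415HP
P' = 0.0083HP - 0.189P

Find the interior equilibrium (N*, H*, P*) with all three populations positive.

From dP/dt = 0: 0.0083H* = 0.189, so H* = 22.8.
From dN/dt = 0: 1.48(1 - N*/1060) = 0.0392·22.8, giving N* = 1060·(1 - 0.603) = 421.
From dH/dt = 0: 0.0143·421 - 0.384 = 0.0415P*, so P* = 5.63/0.0415 = 136.

N* ≈ 421, H* ≈ 22.8, P* ≈ 136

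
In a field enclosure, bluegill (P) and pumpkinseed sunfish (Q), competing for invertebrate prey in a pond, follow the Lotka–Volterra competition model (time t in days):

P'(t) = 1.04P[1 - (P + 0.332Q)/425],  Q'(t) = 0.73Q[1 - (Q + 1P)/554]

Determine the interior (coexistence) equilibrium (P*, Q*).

Setting both brackets to zero gives the nullclines P + 0.332Q = 425 and 1P + Q = 554.
Substituting Q = 554 - 1P into the first: P(1 - 0.332·1) = 425 - 0.332·554.
So P* = 241/0.668 = 361, and then Q* = 554 - 1·361 = 193.

P* ≈ 361, Q* ≈ 193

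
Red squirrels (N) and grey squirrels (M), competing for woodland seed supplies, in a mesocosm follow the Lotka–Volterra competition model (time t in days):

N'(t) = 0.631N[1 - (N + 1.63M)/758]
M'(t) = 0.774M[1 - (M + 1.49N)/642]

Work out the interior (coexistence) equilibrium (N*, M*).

N* ≈ 202, M* ≈ 341

Setting both brackets to zero gives the nullclines N + 1.63M = 758 and 1.49N + M = 642.
Substituting M = 642 - 1.49N into the first: N(1 - 1.63·1.49) = 758 - 1.63·642.
So N* = -288/-1.43 = 202, and then M* = 642 - 1.49·202 = 341.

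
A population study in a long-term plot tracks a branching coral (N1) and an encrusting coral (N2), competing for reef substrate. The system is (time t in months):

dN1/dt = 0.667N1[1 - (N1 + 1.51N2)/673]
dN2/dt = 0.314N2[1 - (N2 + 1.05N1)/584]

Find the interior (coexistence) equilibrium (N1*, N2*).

Setting both brackets to zero gives the nullclines N1 + 1.51N2 = 673 and 1.05N1 + N2 = 584.
Substituting N2 = 584 - 1.05N1 into the first: N1(1 - 1.51·1.05) = 673 - 1.51·584.
So N1* = -209/-0.586 = 357, and then N2* = 584 - 1.05·357 = 209.

N1* ≈ 357, N2* ≈ 209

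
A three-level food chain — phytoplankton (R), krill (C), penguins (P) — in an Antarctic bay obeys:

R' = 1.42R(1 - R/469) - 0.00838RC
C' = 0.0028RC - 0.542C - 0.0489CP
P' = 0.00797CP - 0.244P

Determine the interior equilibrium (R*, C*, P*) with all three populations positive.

From dP/dt = 0: 0.00797C* = 0.244, so C* = 30.6.
From dR/dt = 0: 1.42(1 - R*/469) = 0.00838·30.6, giving R* = 469·(1 - 0.181) = 384.
From dC/dt = 0: 0.0028·384 - 0.542 = 0.0489P*, so P* = 0.534/0.0489 = 10.9.

R* ≈ 384, C* ≈ 30.6, P* ≈ 10.9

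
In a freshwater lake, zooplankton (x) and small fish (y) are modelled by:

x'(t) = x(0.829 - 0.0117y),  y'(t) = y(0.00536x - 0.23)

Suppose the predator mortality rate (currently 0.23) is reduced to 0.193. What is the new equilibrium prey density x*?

x* ≈ 36

At the interior fixed point, setting dy/dt = 0 with y > 0 fixes x* = (predator death rate)/(xy coefficient) — independent of the other coefficients.
With the change, x* = 0.193/0.00536 = 36; it falls from 42.9.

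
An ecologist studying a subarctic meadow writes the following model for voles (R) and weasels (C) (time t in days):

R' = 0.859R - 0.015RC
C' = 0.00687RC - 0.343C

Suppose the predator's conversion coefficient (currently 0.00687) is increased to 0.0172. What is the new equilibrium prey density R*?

At the interior fixed point, setting dC/dt = 0 with C > 0 fixes R* = (predator death rate)/(RC coefficient) — independent of the other coefficients.
With the change, R* = 0.343/0.0172 = 19.9; it falls from 49.9.

R* ≈ 19.9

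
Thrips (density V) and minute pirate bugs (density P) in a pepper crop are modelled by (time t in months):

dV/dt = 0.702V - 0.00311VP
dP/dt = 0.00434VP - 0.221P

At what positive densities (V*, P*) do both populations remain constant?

Set dP/dt = 0 with P > 0: 0.00434V - 0.221 = 0, so V* = 0.221/0.00434 = 50.9.
Set dV/dt = 0 with V > 0: 0.702 - 0.00311P = 0, so P* = 0.702/0.00311 = 226.

V* ≈ 50.9, P* ≈ 226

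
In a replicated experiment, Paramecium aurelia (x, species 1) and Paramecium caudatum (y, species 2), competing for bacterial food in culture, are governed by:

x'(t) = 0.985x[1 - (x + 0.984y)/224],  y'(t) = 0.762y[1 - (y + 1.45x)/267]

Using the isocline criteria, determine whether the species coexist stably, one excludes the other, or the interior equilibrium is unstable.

unstable coexistence (outcome depends on initial conditions)

Compare the nullcline intercepts: K1/α12 = 224/0.984 = 228 < K2 = 267; K2/α21 = 267/1.45 = 184 < K1 = 224.
Since both are reversed, neither can invade when rare; the interior point is a saddle.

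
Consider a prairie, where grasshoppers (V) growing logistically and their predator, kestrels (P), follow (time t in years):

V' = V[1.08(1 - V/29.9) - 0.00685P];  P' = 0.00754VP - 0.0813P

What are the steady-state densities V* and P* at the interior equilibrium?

V* ≈ 10.8, P* ≈ 101

From dP/dt = 0 with P > 0: 0.00754V* = 0.0813, so V* = 10.8.
Substitute into dV/dt = 0: 1.08(1 - 10.8/29.9) = 0.00685P*.
The bracket is 0.639, giving P* = 0.691/0.00685 = 101.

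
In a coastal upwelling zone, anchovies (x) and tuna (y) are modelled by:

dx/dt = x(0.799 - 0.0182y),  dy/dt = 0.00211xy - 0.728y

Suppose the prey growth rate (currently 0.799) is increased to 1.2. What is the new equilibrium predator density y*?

At the interior fixed point, setting dx/dt = 0 with x > 0 fixes y* = (prey growth rate)/(xy coefficient) — independent of the other coefficients.
With the change, y* = 1.2/0.0182 = 65.9; it rises from 43.9.

y* ≈ 65.9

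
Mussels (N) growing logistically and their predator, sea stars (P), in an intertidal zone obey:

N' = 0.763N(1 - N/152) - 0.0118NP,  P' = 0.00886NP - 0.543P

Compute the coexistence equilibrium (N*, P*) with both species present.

N* ≈ 61.3, P* ≈ 38.6

From dP/dt = 0 with P > 0: 0.00886N* = 0.543, so N* = 61.3.
Substitute into dN/dt = 0: 0.763(1 - 61.3/152) = 0.0118P*.
The bracket is 0.597, giving P* = 0.455/0.0118 = 38.6.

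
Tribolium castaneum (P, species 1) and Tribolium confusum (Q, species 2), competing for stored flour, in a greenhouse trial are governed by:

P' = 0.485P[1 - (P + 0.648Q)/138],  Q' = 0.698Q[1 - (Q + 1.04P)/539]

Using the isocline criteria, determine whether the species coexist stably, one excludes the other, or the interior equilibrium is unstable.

Compare the nullcline intercepts: K1/α12 = 138/0.648 = 213 < K2 = 539; K2/α21 = 539/1.04 = 518 > K1 = 138.
Since the inequalities point opposite ways, species 2 can invade but species 1 cannot.

species 2 excludes species 1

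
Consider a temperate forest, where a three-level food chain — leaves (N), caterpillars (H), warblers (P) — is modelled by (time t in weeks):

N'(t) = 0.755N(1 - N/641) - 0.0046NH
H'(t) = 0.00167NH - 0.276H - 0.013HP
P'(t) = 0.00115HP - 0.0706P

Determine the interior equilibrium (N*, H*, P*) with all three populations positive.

From dP/dt = 0: 0.00115H* = 0.0706, so H* = 61.4.
From dN/dt = 0: 0.755(1 - N*/641) = 0.0046·61.4, giving N* = 641·(1 - 0.374) = 401.
From dH/dt = 0: 0.00167·401 - 0.276 = 0.013P*, so P* = 0.394/0.013 = 30.3.

N* ≈ 401, H* ≈ 61.4, P* ≈ 30.3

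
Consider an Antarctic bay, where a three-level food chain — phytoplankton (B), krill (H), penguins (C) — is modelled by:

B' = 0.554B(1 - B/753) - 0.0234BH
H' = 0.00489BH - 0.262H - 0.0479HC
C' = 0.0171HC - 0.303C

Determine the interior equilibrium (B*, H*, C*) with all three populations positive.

B* ≈ 189, H* ≈ 17.7, C* ≈ 13.9

From dC/dt = 0: 0.0171H* = 0.303, so H* = 17.7.
From dB/dt = 0: 0.554(1 - B*/753) = 0.0234·17.7, giving B* = 753·(1 - 0.748) = 189.
From dH/dt = 0: 0.00489·189 - 0.262 = 0.0479C*, so C* = 0.664/0.0479 = 13.9.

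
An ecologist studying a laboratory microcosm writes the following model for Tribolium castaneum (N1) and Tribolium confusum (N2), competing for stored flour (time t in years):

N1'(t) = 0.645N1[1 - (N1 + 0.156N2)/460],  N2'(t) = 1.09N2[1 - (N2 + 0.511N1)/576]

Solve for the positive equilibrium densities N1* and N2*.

N1* ≈ 402, N2* ≈ 370

Setting both brackets to zero gives the nullclines N1 + 0.156N2 = 460 and 0.511N1 + N2 = 576.
Substituting N2 = 576 - 0.511N1 into the first: N1(1 - 0.156·0.511) = 460 - 0.156·576.
So N1* = 370/0.92 = 402, and then N2* = 576 - 0.511·402 = 370.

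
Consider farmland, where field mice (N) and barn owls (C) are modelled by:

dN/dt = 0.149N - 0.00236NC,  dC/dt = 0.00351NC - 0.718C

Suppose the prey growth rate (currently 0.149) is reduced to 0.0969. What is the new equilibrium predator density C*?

C* ≈ 41.1

At the interior fixed point, setting dN/dt = 0 with N > 0 fixes C* = (prey growth rate)/(NC coefficient) — independent of the other coefficients.
With the change, C* = 0.0969/0.00236 = 41.1; it falls from 63.1.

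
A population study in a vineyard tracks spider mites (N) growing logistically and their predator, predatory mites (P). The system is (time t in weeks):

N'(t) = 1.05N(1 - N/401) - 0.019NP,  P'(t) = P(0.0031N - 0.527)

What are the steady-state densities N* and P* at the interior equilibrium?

N* ≈ 170, P* ≈ 31.8

From dP/dt = 0 with P > 0: 0.0031N* = 0.527, so N* = 170.
Substitute into dN/dt = 0: 1.05(1 - 170/401) = 0.019P*.
The bracket is 0.576, giving P* = 0.605/0.019 = 31.8.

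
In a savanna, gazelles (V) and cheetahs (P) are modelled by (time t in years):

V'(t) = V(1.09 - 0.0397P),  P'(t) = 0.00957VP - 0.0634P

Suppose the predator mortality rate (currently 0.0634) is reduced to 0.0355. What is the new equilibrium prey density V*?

V* ≈ 3.71

At the interior fixed point, setting dP/dt = 0 with P > 0 fixes V* = (predator death rate)/(VP coefficient) — independent of the other coefficients.
With the change, V* = 0.0355/0.00957 = 3.71; it falls from 6.62.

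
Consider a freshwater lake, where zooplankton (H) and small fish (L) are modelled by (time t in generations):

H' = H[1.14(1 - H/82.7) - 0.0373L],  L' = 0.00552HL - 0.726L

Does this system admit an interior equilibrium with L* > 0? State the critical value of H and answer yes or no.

Threshold H = 132; K < 132, so no, the predator goes extinct.

The predator equation gives dL/dt > 0 only when H > 0.726/0.00552 = 132.
Without the predator, H → K = 82.7. Since 82.7 < 132, the predator cannot invade.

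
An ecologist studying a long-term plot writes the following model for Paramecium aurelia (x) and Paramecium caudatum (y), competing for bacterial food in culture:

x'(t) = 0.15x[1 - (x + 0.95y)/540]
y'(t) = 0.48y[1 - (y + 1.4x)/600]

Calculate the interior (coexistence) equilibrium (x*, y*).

Setting both brackets to zero gives the nullclines x + 0.95y = 540 and 1.4x + y = 600.
Substituting y = 600 - 1.4x into the first: x(1 - 0.95·1.4) = 540 - 0.95·600.
So x* = -30/-0.33 = 90.9, and then y* = 600 - 1.4·90.9 = 473.

x* ≈ 90.9, y* ≈ 473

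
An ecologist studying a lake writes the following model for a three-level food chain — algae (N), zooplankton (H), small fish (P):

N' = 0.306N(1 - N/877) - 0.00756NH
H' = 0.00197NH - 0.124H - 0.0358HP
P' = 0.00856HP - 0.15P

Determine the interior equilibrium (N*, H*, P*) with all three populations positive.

N* ≈ 497, H* ≈ 17.5, P* ≈ 23.9

From dP/dt = 0: 0.00856H* = 0.15, so H* = 17.5.
From dN/dt = 0: 0.306(1 - N*/877) = 0.00756·17.5, giving N* = 877·(1 - 0.433) = 497.
From dH/dt = 0: 0.00197·497 - 0.124 = 0.0358P*, so P* = 0.856/0.0358 = 23.9.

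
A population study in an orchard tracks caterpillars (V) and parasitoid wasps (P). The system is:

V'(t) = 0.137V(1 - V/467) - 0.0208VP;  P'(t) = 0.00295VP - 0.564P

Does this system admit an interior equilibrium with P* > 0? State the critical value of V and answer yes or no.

The predator equation gives dP/dt > 0 only when V > 0.564/0.00295 = 191.
Without the predator, V → K = 467. Since 467 > 191, the predator can invade and persist.

Threshold V = 191; K > 191, so yes, the predator persists.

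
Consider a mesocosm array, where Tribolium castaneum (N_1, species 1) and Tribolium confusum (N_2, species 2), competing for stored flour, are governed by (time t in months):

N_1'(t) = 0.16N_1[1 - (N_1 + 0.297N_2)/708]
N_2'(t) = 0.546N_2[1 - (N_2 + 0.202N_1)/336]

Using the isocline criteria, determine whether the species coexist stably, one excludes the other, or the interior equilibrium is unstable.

stable coexistence

Compare the nullcline intercepts: K1/α12 = 708/0.297 = 2380 > K2 = 336; K2/α21 = 336/0.202 = 1660 > K1 = 708.
Since both inequalities hold, each species can invade when rare, so the interior equilibrium is stable.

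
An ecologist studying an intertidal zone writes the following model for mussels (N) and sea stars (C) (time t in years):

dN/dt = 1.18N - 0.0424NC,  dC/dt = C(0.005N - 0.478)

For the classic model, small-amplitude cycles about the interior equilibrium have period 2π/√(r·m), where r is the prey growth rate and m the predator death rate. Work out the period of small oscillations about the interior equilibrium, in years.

T ≈ 8.37 years

Here r = 1.18 and m = 0.478, so r·m = 0.564.
ω = √0.564 = 0.751 per year, hence T = 2π/ω ≈ 8.37 years.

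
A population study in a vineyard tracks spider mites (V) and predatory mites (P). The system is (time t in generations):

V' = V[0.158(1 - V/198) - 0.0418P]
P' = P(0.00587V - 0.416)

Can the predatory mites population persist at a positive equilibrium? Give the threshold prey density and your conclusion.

The predator equation gives dP/dt > 0 only when V > 0.416/0.00587 = 70.9.
Without the predator, V → K = 198. Since 198 > 70.9, the predator can invade and persist.

Threshold V = 70.9; K > 70.9, so yes, the predator persists.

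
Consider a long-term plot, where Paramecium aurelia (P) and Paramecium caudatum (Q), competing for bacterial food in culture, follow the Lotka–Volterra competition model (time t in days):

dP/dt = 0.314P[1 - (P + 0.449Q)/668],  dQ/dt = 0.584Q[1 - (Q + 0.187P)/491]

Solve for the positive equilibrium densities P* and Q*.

Setting both brackets to zero gives the nullclines P + 0.449Q = 668 and 0.187P + Q = 491.
Substituting Q = 491 - 0.187P into the first: P(1 - 0.449·0.187) = 668 - 0.449·491.
So P* = 448/0.916 = 489, and then Q* = 491 - 0.187·489 = 400.

P* ≈ 489, Q* ≈ 400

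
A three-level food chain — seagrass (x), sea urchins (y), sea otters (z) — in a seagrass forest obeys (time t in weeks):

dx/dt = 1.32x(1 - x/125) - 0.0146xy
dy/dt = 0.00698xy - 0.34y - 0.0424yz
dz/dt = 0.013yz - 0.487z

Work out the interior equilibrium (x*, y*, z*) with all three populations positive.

From dz/dt = 0: 0.013y* = 0.487, so y* = 37.5.
From dx/dt = 0: 1.32(1 - x*/125) = 0.0146·37.5, giving x* = 125·(1 - 0.414) = 73.2.
From dy/dt = 0: 0.00698·73.2 - 0.34 = 0.0424z*, so z* = 0.171/0.0424 = 4.03.

x* ≈ 73.2, y* ≈ 37.5, z* ≈ 4.03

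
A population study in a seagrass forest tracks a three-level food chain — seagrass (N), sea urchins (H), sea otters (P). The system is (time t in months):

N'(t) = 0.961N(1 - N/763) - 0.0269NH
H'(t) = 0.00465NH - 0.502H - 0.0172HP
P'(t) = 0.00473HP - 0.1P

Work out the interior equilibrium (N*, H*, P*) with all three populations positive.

From dP/dt = 0: 0.00473H* = 0.1, so H* = 21.1.
From dN/dt = 0: 0.961(1 - N*/763) = 0.0269·21.1, giving N* = 763·(1 - 0.592) = 311.
From dH/dt = 0: 0.00465·311 - 0.502 = 0.0172P*, so P* = 0.946/0.0172 = 55.

N* ≈ 311, H* ≈ 21.1, P* ≈ 55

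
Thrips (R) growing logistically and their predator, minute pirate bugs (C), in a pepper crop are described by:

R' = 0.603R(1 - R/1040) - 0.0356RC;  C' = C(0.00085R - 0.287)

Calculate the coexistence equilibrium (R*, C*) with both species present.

From dC/dt = 0 with C > 0: 0.00085R* = 0.287, so R* = 338.
Substitute into dR/dt = 0: 0.603(1 - 338/1040) = 0.0356C*.
The bracket is 0.675, giving C* = 0.407/0.0356 = 11.4.

R* ≈ 338, C* ≈ 11.4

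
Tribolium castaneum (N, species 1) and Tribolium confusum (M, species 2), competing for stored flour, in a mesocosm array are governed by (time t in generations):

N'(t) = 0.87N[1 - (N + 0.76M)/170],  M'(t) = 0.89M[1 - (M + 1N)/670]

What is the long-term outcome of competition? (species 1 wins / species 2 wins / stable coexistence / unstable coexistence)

species 2 excludes species 1

Compare the nullcline intercepts: K1/α12 = 170/0.76 = 224 < K2 = 670; K2/α21 = 670/1 = 670 > K1 = 170.
Since the inequalities point opposite ways, species 2 can invade but species 1 cannot.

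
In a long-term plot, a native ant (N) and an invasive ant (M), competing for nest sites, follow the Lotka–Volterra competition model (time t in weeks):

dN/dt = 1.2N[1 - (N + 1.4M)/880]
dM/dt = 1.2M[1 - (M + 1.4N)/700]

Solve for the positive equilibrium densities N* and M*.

Setting both brackets to zero gives the nullclines N + 1.4M = 880 and 1.4N + M = 700.
Substituting M = 700 - 1.4N into the first: N(1 - 1.4·1.4) = 880 - 1.4·700.
So N* = -100/-0.96 = 104, and then M* = 700 - 1.4·104 = 554.

N* ≈ 104, M* ≈ 554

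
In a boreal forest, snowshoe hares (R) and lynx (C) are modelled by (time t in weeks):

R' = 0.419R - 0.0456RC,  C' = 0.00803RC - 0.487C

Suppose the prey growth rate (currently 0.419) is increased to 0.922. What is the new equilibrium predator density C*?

C* ≈ 20.2

At the interior fixed point, setting dR/dt = 0 with R > 0 fixes C* = (prey growth rate)/(RC coefficient) — independent of the other coefficients.
With the change, C* = 0.922/0.0456 = 20.2; it rises from 9.19.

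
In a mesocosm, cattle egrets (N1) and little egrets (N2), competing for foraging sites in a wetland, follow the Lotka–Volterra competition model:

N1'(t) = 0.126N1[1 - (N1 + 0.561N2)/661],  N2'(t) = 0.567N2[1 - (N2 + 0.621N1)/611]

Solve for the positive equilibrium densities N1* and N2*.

N1* ≈ 488, N2* ≈ 308

Setting both brackets to zero gives the nullclines N1 + 0.561N2 = 661 and 0.621N1 + N2 = 611.
Substituting N2 = 611 - 0.621N1 into the first: N1(1 - 0.561·0.621) = 661 - 0.561·611.
So N1* = 318/0.652 = 488, and then N2* = 611 - 0.621·488 = 308.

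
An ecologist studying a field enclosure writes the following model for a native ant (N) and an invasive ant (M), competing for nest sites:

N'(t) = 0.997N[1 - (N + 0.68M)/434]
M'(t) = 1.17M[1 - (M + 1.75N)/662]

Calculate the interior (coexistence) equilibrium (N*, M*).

Setting both brackets to zero gives the nullclines N + 0.68M = 434 and 1.75N + M = 662.
Substituting M = 662 - 1.75N into the first: N(1 - 0.68·1.75) = 434 - 0.68·662.
So N* = -16.2/-0.19 = 85.1, and then M* = 662 - 1.75·85.1 = 513.

N* ≈ 85.1, M* ≈ 513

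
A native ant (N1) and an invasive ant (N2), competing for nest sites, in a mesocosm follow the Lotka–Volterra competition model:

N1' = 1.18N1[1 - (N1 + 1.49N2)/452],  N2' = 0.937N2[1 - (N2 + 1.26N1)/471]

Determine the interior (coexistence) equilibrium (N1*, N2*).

Setting both brackets to zero gives the nullclines N1 + 1.49N2 = 452 and 1.26N1 + N2 = 471.
Substituting N2 = 471 - 1.26N1 into the first: N1(1 - 1.49·1.26) = 452 - 1.49·471.
So N1* = -250/-0.877 = 285, and then N2* = 471 - 1.26·285 = 112.

N1* ≈ 285, N2* ≈ 112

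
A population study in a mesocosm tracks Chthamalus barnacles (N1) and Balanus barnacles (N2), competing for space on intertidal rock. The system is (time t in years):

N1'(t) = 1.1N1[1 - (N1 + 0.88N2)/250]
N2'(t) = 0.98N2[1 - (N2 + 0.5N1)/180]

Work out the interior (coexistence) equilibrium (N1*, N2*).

N1* ≈ 164, N2* ≈ 98.2

Setting both brackets to zero gives the nullclines N1 + 0.88N2 = 250 and 0.5N1 + N2 = 180.
Substituting N2 = 180 - 0.5N1 into the first: N1(1 - 0.88·0.5) = 250 - 0.88·180.
So N1* = 91.6/0.56 = 164, and then N2* = 180 - 0.5·164 = 98.2.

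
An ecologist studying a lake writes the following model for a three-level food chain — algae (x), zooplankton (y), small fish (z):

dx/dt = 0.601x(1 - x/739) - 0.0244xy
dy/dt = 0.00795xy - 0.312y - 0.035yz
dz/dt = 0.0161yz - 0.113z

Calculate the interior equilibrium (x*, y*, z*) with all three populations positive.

From dz/dt = 0: 0.0161y* = 0.113, so y* = 7.02.
From dx/dt = 0: 0.601(1 - x*/739) = 0.0244·7.02, giving x* = 739·(1 - 0.285) = 528.
From dy/dt = 0: 0.00795·528 - 0.312 = 0.035z*, so z* = 3.89/0.035 = 111.

x* ≈ 528, y* ≈ 7.02, z* ≈ 111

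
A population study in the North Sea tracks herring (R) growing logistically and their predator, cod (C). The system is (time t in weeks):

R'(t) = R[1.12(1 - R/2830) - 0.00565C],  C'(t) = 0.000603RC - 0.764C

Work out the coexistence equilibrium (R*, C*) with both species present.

From dC/dt = 0 with C > 0: 0.000603R* = 0.764, so R* = 1270.
Substitute into dR/dt = 0: 1.12(1 - 1270/2830) = 0.00565C*.
The bracket is 0.552, giving C* = 0.619/0.00565 = 109.

R* ≈ 1270, C* ≈ 109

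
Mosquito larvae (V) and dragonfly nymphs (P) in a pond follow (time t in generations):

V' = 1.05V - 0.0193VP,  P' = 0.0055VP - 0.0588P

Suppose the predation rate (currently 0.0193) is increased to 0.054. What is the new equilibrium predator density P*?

P* ≈ 19.4

At the interior fixed point, setting dV/dt = 0 with V > 0 fixes P* = (prey growth rate)/(VP coefficient) — independent of the other coefficients.
With the change, P* = 1.05/0.054 = 19.4; it falls from 54.4.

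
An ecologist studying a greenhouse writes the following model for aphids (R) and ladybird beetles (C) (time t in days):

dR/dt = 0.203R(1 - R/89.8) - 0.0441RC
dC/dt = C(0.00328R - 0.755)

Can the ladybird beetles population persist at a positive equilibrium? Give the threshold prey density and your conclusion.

Threshold R = 230; K < 230, so no, the predator goes extinct.

The predator equation gives dC/dt > 0 only when R > 0.755/0.00328 = 230.
Without the predator, R → K = 89.8. Since 89.8 < 230, the predator cannot invade.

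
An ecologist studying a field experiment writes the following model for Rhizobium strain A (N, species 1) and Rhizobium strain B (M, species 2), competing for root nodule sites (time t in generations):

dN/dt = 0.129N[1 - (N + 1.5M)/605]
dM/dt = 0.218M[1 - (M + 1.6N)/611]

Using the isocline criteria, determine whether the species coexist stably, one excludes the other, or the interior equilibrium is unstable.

unstable coexistence (outcome depends on initial conditions)

Compare the nullcline intercepts: K1/α12 = 605/1.5 = 403 < K2 = 611; K2/α21 = 611/1.6 = 382 < K1 = 605.
Since both are reversed, neither can invade when rare; the interior point is a saddle.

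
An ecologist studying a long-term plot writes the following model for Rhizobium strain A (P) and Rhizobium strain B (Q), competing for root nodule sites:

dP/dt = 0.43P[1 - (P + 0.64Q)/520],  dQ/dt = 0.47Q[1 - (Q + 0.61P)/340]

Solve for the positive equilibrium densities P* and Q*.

P* ≈ 496, Q* ≈ 37.4

Setting both brackets to zero gives the nullclines P + 0.64Q = 520 and 0.61P + Q = 340.
Substituting Q = 340 - 0.61P into the first: P(1 - 0.64·0.61) = 520 - 0.64·340.
So P* = 302/0.61 = 496, and then Q* = 340 - 0.61·496 = 37.4.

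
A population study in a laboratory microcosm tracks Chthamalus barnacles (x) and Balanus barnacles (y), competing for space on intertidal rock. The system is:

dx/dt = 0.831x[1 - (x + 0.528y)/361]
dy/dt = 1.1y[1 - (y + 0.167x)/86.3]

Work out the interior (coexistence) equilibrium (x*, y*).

x* ≈ 346, y* ≈ 28.5

Setting both brackets to zero gives the nullclines x + 0.528y = 361 and 0.167x + y = 86.3.
Substituting y = 86.3 - 0.167x into the first: x(1 - 0.528·0.167) = 361 - 0.528·86.3.
So x* = 315/0.912 = 346, and then y* = 86.3 - 0.167·346 = 28.5.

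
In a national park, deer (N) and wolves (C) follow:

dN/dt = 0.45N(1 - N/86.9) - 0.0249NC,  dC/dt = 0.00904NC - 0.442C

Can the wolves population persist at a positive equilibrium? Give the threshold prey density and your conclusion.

Threshold N = 48.9; K > 48.9, so yes, the predator persists.

The predator equation gives dC/dt > 0 only when N > 0.442/0.00904 = 48.9.
Without the predator, N → K = 86.9. Since 86.9 > 48.9, the predator can invade and persist.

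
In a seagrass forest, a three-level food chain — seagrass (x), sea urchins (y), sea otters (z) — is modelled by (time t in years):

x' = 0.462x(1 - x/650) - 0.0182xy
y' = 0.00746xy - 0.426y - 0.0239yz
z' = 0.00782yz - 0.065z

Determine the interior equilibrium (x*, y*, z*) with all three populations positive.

From dz/dt = 0: 0.00782y* = 0.065, so y* = 8.31.
From dx/dt = 0: 0.462(1 - x*/650) = 0.0182·8.31, giving x* = 650·(1 - 0.327) = 437.
From dy/dt = 0: 0.00746·437 - 0.426 = 0.0239z*, so z* = 2.84/0.0239 = 119.

x* ≈ 437, y* ≈ 8.31, z* ≈ 119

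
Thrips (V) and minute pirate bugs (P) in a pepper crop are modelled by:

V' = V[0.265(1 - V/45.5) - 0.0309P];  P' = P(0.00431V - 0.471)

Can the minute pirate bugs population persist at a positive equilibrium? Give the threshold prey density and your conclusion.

Threshold V = 109; K < 109, so no, the predator goes extinct.

The predator equation gives dP/dt > 0 only when V > 0.471/0.00431 = 109.
Without the predator, V → K = 45.5. Since 45.5 < 109, the predator cannot invade.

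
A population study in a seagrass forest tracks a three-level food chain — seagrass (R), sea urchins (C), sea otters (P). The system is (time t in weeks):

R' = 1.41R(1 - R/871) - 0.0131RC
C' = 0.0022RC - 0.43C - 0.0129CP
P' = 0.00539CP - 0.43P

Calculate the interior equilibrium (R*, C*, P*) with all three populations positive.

From dP/dt = 0: 0.00539C* = 0.43, so C* = 79.8.
From dR/dt = 0: 1.41(1 - R*/871) = 0.0131·79.8, giving R* = 871·(1 - 0.741) = 225.
From dC/dt = 0: 0.0022·225 - 0.43 = 0.0129P*, so P* = 0.0659/0.0129 = 5.11.

R* ≈ 225, C* ≈ 79.8, P* ≈ 5.11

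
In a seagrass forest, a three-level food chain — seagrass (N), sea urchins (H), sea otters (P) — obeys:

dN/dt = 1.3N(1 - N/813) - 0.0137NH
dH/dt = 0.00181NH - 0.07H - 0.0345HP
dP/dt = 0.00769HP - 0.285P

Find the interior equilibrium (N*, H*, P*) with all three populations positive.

N* ≈ 495, H* ≈ 37.1, P* ≈ 24

From dP/dt = 0: 0.00769H* = 0.285, so H* = 37.1.
From dN/dt = 0: 1.3(1 - N*/813) = 0.0137·37.1, giving N* = 813·(1 - 0.391) = 495.
From dH/dt = 0: 0.00181·495 - 0.07 = 0.0345P*, so P* = 0.827/0.0345 = 24.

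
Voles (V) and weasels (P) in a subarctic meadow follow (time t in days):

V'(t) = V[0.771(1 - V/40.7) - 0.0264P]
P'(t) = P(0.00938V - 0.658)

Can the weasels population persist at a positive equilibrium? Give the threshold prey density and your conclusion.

The predator equation gives dP/dt > 0 only when V > 0.658/0.00938 = 70.1.
Without the predator, V → K = 40.7. Since 40.7 < 70.1, the predator cannot invade.

Threshold V = 70.1; K < 70.1, so no, the predator goes extinct.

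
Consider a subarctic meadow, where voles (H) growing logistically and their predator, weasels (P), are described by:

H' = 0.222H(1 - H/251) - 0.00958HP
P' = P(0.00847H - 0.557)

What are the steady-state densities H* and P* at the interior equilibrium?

H* ≈ 65.8, P* ≈ 17.1

From dP/dt = 0 with P > 0: 0.00847H* = 0.557, so H* = 65.8.
Substitute into dH/dt = 0: 0.222(1 - 65.8/251) = 0.00958P*.
The bracket is 0.738, giving P* = 0.164/0.00958 = 17.1.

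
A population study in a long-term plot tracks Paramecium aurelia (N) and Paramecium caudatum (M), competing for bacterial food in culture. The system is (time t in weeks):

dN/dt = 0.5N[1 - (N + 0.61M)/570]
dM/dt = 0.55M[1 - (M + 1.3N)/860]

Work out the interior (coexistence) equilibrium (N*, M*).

Setting both brackets to zero gives the nullclines N + 0.61M = 570 and 1.3N + M = 860.
Substituting M = 860 - 1.3N into the first: N(1 - 0.61·1.3) = 570 - 0.61·860.
So N* = 45.4/0.207 = 219, and then M* = 860 - 1.3·219 = 575.

N* ≈ 219, M* ≈ 575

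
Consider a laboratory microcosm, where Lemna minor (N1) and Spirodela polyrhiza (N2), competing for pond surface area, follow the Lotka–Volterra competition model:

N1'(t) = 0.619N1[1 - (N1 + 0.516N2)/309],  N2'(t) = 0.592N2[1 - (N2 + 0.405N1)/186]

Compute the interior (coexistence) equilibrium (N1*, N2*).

Setting both brackets to zero gives the nullclines N1 + 0.516N2 = 309 and 0.405N1 + N2 = 186.
Substituting N2 = 186 - 0.405N1 into the first: N1(1 - 0.516·0.405) = 309 - 0.516·186.
So N1* = 213/0.791 = 269, and then N2* = 186 - 0.405·269 = 76.9.

N1* ≈ 269, N2* ≈ 76.9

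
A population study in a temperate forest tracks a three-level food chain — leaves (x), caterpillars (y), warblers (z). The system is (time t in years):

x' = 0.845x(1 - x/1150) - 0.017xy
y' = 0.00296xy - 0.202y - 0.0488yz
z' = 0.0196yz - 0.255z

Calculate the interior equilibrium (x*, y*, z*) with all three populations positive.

x* ≈ 849, y* ≈ 13, z* ≈ 47.4

From dz/dt = 0: 0.0196y* = 0.255, so y* = 13.
From dx/dt = 0: 0.845(1 - x*/1150) = 0.017·13, giving x* = 1150·(1 - 0.262) = 849.
From dy/dt = 0: 0.00296·849 - 0.202 = 0.0488z*, so z* = 2.31/0.0488 = 47.4.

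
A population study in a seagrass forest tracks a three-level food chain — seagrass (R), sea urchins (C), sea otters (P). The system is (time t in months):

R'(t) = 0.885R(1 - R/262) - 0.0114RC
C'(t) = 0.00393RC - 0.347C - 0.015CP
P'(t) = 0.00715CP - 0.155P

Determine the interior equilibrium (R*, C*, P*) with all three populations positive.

R* ≈ 189, C* ≈ 21.7, P* ≈ 26.3

From dP/dt = 0: 0.00715C* = 0.155, so C* = 21.7.
From dR/dt = 0: 0.885(1 - R*/262) = 0.0114·21.7, giving R* = 262·(1 - 0.279) = 189.
From dC/dt = 0: 0.00393·189 - 0.347 = 0.015P*, so P* = 0.395/0.015 = 26.3.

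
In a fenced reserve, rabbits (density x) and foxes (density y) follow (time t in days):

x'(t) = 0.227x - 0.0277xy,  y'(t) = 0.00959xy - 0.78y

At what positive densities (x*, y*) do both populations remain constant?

x* ≈ 81.3, y* ≈ 8.19

Set dy/dt = 0 with y > 0: 0.00959x - 0.78 = 0, so x* = 0.78/0.00959 = 81.3.
Set dx/dt = 0 with x > 0: 0.227 - 0.0277y = 0, so y* = 0.227/0.0277 = 8.19.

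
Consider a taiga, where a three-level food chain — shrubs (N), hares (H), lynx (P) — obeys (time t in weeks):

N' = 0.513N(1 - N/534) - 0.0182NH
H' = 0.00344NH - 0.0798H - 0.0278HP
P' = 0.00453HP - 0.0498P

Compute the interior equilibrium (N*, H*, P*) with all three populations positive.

N* ≈ 326, H* ≈ 11, P* ≈ 37.4

From dP/dt = 0: 0.00453H* = 0.0498, so H* = 11.
From dN/dt = 0: 0.513(1 - N*/534) = 0.0182·11, giving N* = 534·(1 - 0.39) = 326.
From dH/dt = 0: 0.00344·326 - 0.0798 = 0.0278P*, so P* = 1.04/0.0278 = 37.4.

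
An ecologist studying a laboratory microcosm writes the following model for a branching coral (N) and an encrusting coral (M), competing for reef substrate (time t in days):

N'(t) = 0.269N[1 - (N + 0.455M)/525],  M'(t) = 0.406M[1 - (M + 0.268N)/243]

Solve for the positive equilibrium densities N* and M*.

Setting both brackets to zero gives the nullclines N + 0.455M = 525 and 0.268N + M = 243.
Substituting M = 243 - 0.268N into the first: N(1 - 0.455·0.268) = 525 - 0.455·243.
So N* = 414/0.878 = 472, and then M* = 243 - 0.268·472 = 117.

N* ≈ 472, M* ≈ 117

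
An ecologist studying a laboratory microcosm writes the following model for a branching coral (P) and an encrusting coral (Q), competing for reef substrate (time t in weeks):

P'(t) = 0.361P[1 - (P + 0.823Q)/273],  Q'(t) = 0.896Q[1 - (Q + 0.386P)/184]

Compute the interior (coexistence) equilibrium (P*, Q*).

Setting both brackets to zero gives the nullclines P + 0.823Q = 273 and 0.386P + Q = 184.
Substituting Q = 184 - 0.386P into the first: P(1 - 0.823·0.386) = 273 - 0.823·184.
So P* = 122/0.682 = 178, and then Q* = 184 - 0.386·178 = 115.

P* ≈ 178, Q* ≈ 115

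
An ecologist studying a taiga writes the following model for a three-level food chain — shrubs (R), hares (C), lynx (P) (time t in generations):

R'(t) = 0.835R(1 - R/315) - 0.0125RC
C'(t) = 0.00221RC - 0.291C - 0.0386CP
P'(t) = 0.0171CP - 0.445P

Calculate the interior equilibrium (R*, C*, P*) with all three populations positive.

From dP/dt = 0: 0.0171C* = 0.445, so C* = 26.
From dR/dt = 0: 0.835(1 - R*/315) = 0.0125·26, giving R* = 315·(1 - 0.39) = 192.
From dC/dt = 0: 0.00221·192 - 0.291 = 0.0386P*, so P* = 0.134/0.0386 = 3.47.

R* ≈ 192, C* ≈ 26, P* ≈ 3.47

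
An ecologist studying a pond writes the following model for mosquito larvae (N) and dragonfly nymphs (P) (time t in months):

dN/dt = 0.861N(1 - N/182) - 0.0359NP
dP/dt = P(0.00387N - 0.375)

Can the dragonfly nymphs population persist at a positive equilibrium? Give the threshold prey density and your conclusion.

The predator equation gives dP/dt > 0 only when N > 0.375/0.00387 = 96.9.
Without the predator, N → K = 182. Since 182 > 96.9, the predator can invade and persist.

Threshold N = 96.9; K > 96.9, so yes, the predator persists.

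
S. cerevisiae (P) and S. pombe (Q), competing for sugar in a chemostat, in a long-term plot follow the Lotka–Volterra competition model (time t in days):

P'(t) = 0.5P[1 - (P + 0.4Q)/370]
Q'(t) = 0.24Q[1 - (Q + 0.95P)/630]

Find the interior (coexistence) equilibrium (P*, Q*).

Setting both brackets to zero gives the nullclines P + 0.4Q = 370 and 0.95P + Q = 630.
Substituting Q = 630 - 0.95P into the first: P(1 - 0.4·0.95) = 370 - 0.4·630.
So P* = 118/0.62 = 190, and then Q* = 630 - 0.95·190 = 449.

P* ≈ 190, Q* ≈ 449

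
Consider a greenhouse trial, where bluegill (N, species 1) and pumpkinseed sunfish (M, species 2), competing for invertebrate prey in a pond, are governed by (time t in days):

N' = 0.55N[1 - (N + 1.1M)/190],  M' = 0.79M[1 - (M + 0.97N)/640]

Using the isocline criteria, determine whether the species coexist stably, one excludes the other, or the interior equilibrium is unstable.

species 2 excludes species 1

Compare the nullcline intercepts: K1/α12 = 190/1.1 = 173 < K2 = 640; K2/α21 = 640/0.97 = 660 > K1 = 190.
Since the inequalities point opposite ways, species 2 can invade but species 1 cannot.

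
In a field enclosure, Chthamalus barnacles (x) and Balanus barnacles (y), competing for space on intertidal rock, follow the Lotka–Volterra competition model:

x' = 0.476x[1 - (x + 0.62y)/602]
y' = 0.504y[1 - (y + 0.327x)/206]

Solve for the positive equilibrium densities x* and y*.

x* ≈ 595, y* ≈ 11.5

Setting both brackets to zero gives the nullclines x + 0.62y = 602 and 0.327x + y = 206.
Substituting y = 206 - 0.327x into the first: x(1 - 0.62·0.327) = 602 - 0.62·206.
So x* = 474/0.797 = 595, and then y* = 206 - 0.327·595 = 11.5.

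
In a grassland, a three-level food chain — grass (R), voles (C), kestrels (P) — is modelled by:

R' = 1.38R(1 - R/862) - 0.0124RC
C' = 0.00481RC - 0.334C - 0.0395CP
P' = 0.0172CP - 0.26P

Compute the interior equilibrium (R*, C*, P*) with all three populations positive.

R* ≈ 745, C* ≈ 15.1, P* ≈ 82.3

From dP/dt = 0: 0.0172C* = 0.26, so C* = 15.1.
From dR/dt = 0: 1.38(1 - R*/862) = 0.0124·15.1, giving R* = 862·(1 - 0.136) = 745.
From dC/dt = 0: 0.00481·745 - 0.334 = 0.0395P*, so P* = 3.25/0.0395 = 82.3.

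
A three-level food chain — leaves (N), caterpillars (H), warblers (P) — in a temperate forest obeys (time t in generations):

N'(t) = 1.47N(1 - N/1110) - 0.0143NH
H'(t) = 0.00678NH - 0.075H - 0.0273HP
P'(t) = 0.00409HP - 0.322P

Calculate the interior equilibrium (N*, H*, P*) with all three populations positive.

N* ≈ 260, H* ≈ 78.7, P* ≈ 61.8

From dP/dt = 0: 0.00409H* = 0.322, so H* = 78.7.
From dN/dt = 0: 1.47(1 - N*/1110) = 0.0143·78.7, giving N* = 1110·(1 - 0.766) = 260.
From dH/dt = 0: 0.00678·260 - 0.075 = 0.0273P*, so P* = 1.69/0.0273 = 61.8.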